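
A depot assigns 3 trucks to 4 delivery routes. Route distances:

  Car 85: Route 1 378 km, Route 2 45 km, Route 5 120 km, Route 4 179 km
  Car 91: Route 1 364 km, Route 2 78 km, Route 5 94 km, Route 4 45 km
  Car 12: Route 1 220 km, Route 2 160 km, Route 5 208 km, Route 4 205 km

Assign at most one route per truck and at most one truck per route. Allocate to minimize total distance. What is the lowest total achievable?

Minimum total: 298 km

Optimal: Car 85→Route 2 (45 km), Car 91→Route 4 (45 km), Car 12→Route 5 (208 km) — total 45+45+208 = 298 km.
Column-greedy (each route in turn goes to its cheapest remaining truck) gives 359 km, worse by 61.
Next-best assignment: Car 85→Route 2, Car 91→Route 4, Car 12→Route 1 = 310 km.
Swapping Car 85↔Car 12 (Car 85→Route 5 120 km, Car 12→Route 2 160 km) adds 27.
Checked against all permutations: 298 km is optimal.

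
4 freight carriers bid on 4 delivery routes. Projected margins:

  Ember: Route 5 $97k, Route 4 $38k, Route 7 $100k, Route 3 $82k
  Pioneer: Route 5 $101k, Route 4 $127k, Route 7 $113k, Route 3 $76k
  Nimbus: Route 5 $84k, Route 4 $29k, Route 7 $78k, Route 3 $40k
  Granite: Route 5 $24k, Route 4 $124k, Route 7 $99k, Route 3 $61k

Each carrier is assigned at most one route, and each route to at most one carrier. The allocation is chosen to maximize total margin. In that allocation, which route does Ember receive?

Optimal: Ember→Route 3 ($82k), Pioneer→Route 7 ($113k), Nimbus→Route 5 ($84k), Granite→Route 4 ($124k) — total 82+113+84+124 = $403k.
Row-greedy (each carrier in turn takes its best remaining route) gives $372k, worse by 31.
Ember's own top route is Route 7 ($100k), but forcing Ember→Route 7 and reassigning the rest optimally gives only $384k — worse by 19.

Ember receives Route 3.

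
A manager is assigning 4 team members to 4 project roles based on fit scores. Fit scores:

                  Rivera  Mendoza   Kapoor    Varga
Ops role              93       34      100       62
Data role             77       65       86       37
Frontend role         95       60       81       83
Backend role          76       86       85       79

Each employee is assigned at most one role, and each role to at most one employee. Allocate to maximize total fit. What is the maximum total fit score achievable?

Optimal: Rivera→Ops role (93 pts), Mendoza→Backend role (86 pts), Kapoor→Data role (86 pts), Varga→Frontend role (83 pts) — total 93+86+86+83 = 348 pts.
Row-greedy (each employee in turn takes its best remaining role) gives 318 pts, worse by 30.
Swapping Mendoza↔Varga (Mendoza→Frontend role 60 pts, Varga→Backend role 79 pts) loses 30.

Max total: 348 pts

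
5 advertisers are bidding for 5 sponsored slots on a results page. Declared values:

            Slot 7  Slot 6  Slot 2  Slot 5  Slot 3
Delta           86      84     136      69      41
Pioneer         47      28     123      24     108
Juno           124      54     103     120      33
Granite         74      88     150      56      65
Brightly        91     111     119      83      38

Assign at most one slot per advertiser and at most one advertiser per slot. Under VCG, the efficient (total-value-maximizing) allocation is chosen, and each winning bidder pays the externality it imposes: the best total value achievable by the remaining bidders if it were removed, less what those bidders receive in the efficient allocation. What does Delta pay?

Delta pays $4.

Efficient allocation: Delta→Slot 7 ($86), Pioneer→Slot 3 ($108), Juno→Slot 5 ($120), Granite→Slot 2 ($150), Brightly→Slot 6 ($111); total welfare W = $575.
Delta receives Slot 7 at value $86, so the others get W − 86 = $489.
Without Delta: best allocation of the remaining 4 bidders over all 5 slots is Pioneer→Slot 3 ($108), Juno→Slot 7 ($124), Granite→Slot 2 ($150), Brightly→Slot 6 ($111), total $493.
VCG payment = (others' best without Delta) − (others' welfare with Delta) = 493 − 489 = $4.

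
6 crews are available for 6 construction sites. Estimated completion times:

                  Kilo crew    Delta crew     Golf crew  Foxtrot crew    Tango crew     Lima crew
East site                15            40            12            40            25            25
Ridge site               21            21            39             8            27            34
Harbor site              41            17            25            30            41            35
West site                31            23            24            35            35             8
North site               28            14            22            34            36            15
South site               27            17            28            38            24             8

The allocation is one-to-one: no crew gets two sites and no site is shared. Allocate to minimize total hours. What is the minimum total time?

Optimal: Kilo crew→East site (15 hours), Delta crew→Harbor site (17 hours), Golf crew→North site (22 hours), Foxtrot crew→Ridge site (8 hours), Tango crew→South site (24 hours), Lima crew→West site (8 hours) — total 15+17+22+8+24+8 = 94 hours.
Row-greedy (each crew in turn takes its cheapest remaining site) gives 120 hours, worse by 26.

Min total: 94 hours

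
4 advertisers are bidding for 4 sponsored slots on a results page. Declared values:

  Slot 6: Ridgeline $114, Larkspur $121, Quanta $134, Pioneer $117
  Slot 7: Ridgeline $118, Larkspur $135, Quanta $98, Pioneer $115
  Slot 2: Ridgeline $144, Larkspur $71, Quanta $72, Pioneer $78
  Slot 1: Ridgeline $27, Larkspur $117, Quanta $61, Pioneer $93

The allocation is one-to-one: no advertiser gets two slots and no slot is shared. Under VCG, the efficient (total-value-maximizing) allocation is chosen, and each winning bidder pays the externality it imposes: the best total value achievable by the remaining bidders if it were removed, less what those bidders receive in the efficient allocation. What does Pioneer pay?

Pioneer pays $18.

Efficient allocation: Ridgeline→Slot 2 ($144), Larkspur→Slot 1 ($117), Quanta→Slot 6 ($134), Pioneer→Slot 7 ($115); total welfare W = $510.
Pioneer receives Slot 7 at value $115, so the others get W − 115 = $395.
Without Pioneer: best allocation of the remaining 3 bidders over all 4 slots is Ridgeline→Slot 2 ($144), Larkspur→Slot 7 ($135), Quanta→Slot 6 ($134), total $413.
VCG payment = (others' best without Pioneer) − (others' welfare with Pioneer) = 413 − 395 = $18.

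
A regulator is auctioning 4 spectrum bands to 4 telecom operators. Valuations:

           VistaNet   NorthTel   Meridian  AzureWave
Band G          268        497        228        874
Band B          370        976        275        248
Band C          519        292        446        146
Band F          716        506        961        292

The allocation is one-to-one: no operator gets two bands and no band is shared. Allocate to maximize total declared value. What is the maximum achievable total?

This is the linear assignment problem.
Optimal: VistaNet→Band C ($519M), NorthTel→Band B ($976M), Meridian→Band F ($961M), AzureWave→Band G ($874M) — total 519+976+961+874 = $3330M.
Row-greedy (each operator in turn takes its best remaining band) gives $3012M, worse by 318.
Next-best assignment: VistaNet→Band F, NorthTel→Band B, Meridian→Band C, AzureWave→Band G = $3012M.
Swapping Meridian↔AzureWave (Meridian→Band G $228M, AzureWave→Band F $292M) loses 1315.
Checked against all permutations: $3330M is optimal.

Maximum total: $3330M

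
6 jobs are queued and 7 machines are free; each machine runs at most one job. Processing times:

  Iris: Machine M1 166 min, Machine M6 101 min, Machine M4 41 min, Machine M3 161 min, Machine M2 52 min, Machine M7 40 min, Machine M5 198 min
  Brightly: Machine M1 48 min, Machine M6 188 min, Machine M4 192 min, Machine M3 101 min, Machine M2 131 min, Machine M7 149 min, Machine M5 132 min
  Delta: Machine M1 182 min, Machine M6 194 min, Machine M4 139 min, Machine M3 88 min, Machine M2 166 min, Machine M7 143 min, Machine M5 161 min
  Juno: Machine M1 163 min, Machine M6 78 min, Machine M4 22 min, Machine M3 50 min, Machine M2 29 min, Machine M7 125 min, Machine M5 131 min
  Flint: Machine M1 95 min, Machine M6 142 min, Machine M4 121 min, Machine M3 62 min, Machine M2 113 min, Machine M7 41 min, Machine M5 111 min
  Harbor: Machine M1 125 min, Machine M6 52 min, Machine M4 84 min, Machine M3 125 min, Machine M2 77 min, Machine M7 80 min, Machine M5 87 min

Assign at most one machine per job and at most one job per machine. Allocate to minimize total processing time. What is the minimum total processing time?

Optimal: Iris→Machine M4 (41 min), Brightly→Machine M1 (48 min), Delta→Machine M3 (88 min), Juno→Machine M2 (29 min), Flint→Machine M7 (41 min), Harbor→Machine M6 (52 min) — total 41+48+88+29+41+52 = 299 min.
Row-greedy (each job in turn takes its cheapest remaining machine) gives 361 min, worse by 62.
No other one-to-one assignment undercuts 299 min.

Minimum total: 299 min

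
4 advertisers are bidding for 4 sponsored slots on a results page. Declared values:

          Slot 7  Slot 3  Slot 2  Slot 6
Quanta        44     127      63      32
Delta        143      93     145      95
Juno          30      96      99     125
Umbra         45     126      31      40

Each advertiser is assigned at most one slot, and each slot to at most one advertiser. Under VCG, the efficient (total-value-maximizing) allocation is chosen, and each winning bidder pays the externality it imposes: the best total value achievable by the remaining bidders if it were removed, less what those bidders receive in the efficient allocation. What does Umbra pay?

Efficient allocation: Quanta→Slot 2 ($63), Delta→Slot 7 ($143), Juno→Slot 6 ($125), Umbra→Slot 3 ($126); total welfare W = $457.
Umbra receives Slot 3 at value $126, so the others get W − 126 = $331.
Without Umbra: best allocation of the remaining 3 bidders over all 4 slots is Quanta→Slot 3 ($127), Delta→Slot 2 ($145), Juno→Slot 6 ($125), total $397.
VCG payment = (others' best without Umbra) − (others' welfare with Umbra) = 397 − 331 = $66.

Umbra pays $66.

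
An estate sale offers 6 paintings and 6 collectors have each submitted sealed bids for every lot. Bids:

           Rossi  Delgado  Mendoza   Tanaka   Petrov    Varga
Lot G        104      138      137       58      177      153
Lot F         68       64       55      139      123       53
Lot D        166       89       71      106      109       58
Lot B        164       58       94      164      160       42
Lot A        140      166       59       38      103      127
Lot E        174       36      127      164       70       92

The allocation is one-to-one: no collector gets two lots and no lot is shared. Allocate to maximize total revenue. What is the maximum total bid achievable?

Treat this as an assignment problem: match each collector to one lot.
Optimal: Rossi→Lot D ($166), Delgado→Lot A ($166), Mendoza→Lot E ($127), Tanaka→Lot F ($139), Petrov→Lot B ($160), Varga→Lot G ($153) — total 166+166+127+139+160+153 = $911.
Row-greedy (each collector in turn takes its best remaining lot) gives $822, worse by 89.
Next-best assignment: Rossi→Lot D, Delgado→Lot A, Mendoza→Lot E, Tanaka→Lot B, Petrov→Lot F, Varga→Lot G = $899.
Swapping Varga↔Petrov (Varga→Lot B $42, Petrov→Lot G $177) loses 94.
No other one-to-one assignment exceeds $911.

Max total: $911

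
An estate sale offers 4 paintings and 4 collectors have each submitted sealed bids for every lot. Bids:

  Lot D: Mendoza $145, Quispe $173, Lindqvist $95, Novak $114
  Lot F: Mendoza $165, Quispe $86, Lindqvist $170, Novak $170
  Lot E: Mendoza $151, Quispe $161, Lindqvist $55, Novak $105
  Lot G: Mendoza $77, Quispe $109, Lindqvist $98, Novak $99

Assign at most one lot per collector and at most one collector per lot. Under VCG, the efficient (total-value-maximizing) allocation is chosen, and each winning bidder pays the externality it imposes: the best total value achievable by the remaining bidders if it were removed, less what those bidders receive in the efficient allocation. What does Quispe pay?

Efficient allocation: Mendoza→Lot E ($151), Quispe→Lot D ($173), Lindqvist→Lot F ($170), Novak→Lot G ($99); total welfare W = $593.
Quispe receives Lot D at value $173, so the others get W − 173 = $420.
Without Quispe: best allocation of the remaining 3 bidders over all 4 lots is Mendoza→Lot E ($151), Lindqvist→Lot F ($170), Novak→Lot D ($114), total $435.
VCG payment = (others' best without Quispe) − (others' welfare with Quispe) = 435 − 420 = $15.

Quispe pays $15.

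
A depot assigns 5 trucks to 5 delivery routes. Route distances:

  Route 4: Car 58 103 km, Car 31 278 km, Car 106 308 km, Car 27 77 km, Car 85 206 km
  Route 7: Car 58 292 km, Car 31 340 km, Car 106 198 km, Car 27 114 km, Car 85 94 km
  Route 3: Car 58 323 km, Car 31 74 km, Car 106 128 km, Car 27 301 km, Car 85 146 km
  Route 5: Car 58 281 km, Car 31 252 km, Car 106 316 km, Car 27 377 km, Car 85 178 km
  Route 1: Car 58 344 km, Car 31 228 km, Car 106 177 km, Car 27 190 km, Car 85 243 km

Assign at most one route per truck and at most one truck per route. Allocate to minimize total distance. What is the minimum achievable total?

Min total: 646 km

This is a one-to-one assignment (minimum-cost bipartite matching).
Optimal: Car 58→Route 4 (103 km), Car 31→Route 3 (74 km), Car 106→Route 1 (177 km), Car 27→Route 7 (114 km), Car 85→Route 5 (178 km) — total 103+74+177+114+178 = 646 km.
Next-best assignment: Car 58→Route 5, Car 31→Route 3, Car 106→Route 1, Car 27→Route 4, Car 85→Route 7 = 703 km.
No other one-to-one assignment undercuts 646 km.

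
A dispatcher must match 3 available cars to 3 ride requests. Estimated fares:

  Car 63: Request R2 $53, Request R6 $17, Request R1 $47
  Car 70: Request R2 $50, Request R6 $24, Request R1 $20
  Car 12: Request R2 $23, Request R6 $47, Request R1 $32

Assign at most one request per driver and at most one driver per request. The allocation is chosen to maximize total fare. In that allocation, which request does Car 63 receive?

Optimal: Car 63→Request R1 ($47), Car 70→Request R2 ($50), Car 12→Request R6 ($47) — total 47+50+47 = $144.
Row-greedy (each driver in turn takes its best remaining request) gives $109, worse by 35.
Every other assignment is strictly worse.
Car 63's own top request is Request R2 ($53), but forcing Car 63→Request R2 and reassigning the rest optimally gives only $120 — worse by 24.

Car 63 receives Request R1.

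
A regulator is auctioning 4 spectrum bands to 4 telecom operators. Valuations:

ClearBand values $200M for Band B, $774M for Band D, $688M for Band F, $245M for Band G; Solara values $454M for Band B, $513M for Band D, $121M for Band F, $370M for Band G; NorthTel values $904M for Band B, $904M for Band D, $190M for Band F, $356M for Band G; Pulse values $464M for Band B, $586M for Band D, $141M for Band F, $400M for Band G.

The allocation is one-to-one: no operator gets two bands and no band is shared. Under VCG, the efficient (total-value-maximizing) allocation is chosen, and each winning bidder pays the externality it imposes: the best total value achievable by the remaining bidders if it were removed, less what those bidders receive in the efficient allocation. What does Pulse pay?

Pulse pays $143M.

Efficient allocation: ClearBand→Band F ($688M), Solara→Band G ($370M), NorthTel→Band B ($904M), Pulse→Band D ($586M); total welfare W = $2548M.
Pulse receives Band D at value $586M, so the others get W − 586 = $1962M.
Without Pulse: best allocation of the remaining 3 bidders over all 4 bands is ClearBand→Band F ($688M), Solara→Band D ($513M), NorthTel→Band B ($904M), total $2105M.
VCG payment = (others' best without Pulse) − (others' welfare with Pulse) = 2105 − 1962 = $143M.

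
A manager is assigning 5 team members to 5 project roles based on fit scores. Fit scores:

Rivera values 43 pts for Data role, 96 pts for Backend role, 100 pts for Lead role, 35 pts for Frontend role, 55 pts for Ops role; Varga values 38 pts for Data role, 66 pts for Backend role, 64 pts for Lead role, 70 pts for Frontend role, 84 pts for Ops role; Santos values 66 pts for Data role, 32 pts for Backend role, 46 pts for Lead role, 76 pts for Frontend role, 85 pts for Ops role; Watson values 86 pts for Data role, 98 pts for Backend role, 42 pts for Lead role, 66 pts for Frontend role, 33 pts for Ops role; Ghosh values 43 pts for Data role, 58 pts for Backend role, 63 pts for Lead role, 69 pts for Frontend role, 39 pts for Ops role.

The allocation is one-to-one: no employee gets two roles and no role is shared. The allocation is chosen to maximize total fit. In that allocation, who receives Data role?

Santos receives Data role.

Treat this as an assignment problem: match each employee to one role.
Optimal: Rivera→Lead role (100 pts), Varga→Ops role (84 pts), Santos→Data role (66 pts), Watson→Backend role (98 pts), Ghosh→Frontend role (69 pts) — total 100+84+66+98+69 = 417 pts.
Column-greedy (each role in turn goes to its best remaining employee) gives 361 pts, worse by 56.
Santos's own top role is Ops role (85 pts), but forcing Santos→Ops role and reassigning the rest optimally gives only 406 pts — worse by 11.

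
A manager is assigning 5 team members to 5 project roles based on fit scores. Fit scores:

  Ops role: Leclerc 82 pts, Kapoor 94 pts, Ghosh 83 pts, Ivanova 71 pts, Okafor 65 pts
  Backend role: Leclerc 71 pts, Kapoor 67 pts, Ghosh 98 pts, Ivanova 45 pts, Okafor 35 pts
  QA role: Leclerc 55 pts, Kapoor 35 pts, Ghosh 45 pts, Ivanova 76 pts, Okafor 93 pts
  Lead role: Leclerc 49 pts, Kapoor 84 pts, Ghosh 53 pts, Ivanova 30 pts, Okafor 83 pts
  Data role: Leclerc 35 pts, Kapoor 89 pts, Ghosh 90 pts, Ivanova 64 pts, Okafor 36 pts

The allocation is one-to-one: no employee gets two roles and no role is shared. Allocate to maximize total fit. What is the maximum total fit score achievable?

This is the linear assignment problem.
Optimal: Leclerc→Ops role (82 pts), Kapoor→Data role (89 pts), Ghosh→Backend role (98 pts), Ivanova→QA role (76 pts), Okafor→Lead role (83 pts) — total 82+89+98+76+83 = 428 pts.
Column-greedy (each role in turn goes to its best remaining employee) gives 398 pts, worse by 30.
Swapping Okafor↔Leclerc (Okafor→Ops role 65 pts, Leclerc→Lead role 49 pts) loses 51.

Max total: 428 pts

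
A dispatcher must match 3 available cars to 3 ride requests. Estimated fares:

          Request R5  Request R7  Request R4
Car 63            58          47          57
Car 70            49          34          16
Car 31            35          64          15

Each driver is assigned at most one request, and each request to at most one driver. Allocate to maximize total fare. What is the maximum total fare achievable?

Maximum total: $170

Treat this as an assignment problem: match each driver to one request.
Optimal: Car 63→Request R4 ($57), Car 70→Request R5 ($49), Car 31→Request R7 ($64) — total 57+49+64 = $170.
Row-greedy (each driver in turn takes its best remaining request) gives $107, worse by 63.
Swapping Car 31↔Car 70 (Car 31→Request R5 $35, Car 70→Request R7 $34) loses 44.
Every other assignment is strictly worse.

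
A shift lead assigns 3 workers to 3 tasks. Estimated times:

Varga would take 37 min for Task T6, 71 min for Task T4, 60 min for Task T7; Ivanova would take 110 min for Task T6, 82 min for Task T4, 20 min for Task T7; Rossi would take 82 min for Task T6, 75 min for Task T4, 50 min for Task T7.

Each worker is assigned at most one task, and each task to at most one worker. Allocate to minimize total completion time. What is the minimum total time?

Treat this as an assignment problem: match each worker to one task.
Optimal: Varga→Task T6 (37 min), Ivanova→Task T7 (20 min), Rossi→Task T4 (75 min) — total 37+20+75 = 132 min.
Next-best assignment: Varga→Task T6, Ivanova→Task T4, Rossi→Task T7 = 169 min.
Checked against all permutations: 132 min is optimal.

Minimum total: 132 min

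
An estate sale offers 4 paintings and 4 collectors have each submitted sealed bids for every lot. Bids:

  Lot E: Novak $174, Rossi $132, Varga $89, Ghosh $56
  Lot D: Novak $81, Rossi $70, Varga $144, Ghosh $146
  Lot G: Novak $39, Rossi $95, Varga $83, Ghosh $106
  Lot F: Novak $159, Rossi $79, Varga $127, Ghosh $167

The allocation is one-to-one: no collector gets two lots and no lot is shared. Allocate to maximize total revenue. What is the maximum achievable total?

Optimal: Novak→Lot E ($174), Rossi→Lot G ($95), Varga→Lot D ($144), Ghosh→Lot F ($167) — total 174+95+144+167 = $580.
Swapping Ghosh↔Rossi (Ghosh→Lot G $106, Rossi→Lot F $79) loses 77.

Max total: $580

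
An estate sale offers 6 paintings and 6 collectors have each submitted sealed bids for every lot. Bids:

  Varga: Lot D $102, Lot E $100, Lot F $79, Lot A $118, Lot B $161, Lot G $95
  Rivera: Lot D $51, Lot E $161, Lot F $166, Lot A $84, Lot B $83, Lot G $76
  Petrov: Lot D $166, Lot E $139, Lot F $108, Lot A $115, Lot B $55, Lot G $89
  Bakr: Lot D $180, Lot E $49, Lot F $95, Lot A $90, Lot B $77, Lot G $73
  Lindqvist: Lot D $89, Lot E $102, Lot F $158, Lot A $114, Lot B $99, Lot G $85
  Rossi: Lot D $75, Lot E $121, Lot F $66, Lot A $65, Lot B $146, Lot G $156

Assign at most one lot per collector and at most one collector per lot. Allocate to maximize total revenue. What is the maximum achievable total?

Optimal: Varga→Lot B ($161), Rivera→Lot E ($161), Petrov→Lot A ($115), Bakr→Lot D ($180), Lindqvist→Lot F ($158), Rossi→Lot G ($156) — total 161+161+115+180+158+156 = $931.
Max-entry greedy (repeatedly take the single best remaining cell) gives $916, worse by 15.
Every other assignment is strictly worse.

Maximum total: $931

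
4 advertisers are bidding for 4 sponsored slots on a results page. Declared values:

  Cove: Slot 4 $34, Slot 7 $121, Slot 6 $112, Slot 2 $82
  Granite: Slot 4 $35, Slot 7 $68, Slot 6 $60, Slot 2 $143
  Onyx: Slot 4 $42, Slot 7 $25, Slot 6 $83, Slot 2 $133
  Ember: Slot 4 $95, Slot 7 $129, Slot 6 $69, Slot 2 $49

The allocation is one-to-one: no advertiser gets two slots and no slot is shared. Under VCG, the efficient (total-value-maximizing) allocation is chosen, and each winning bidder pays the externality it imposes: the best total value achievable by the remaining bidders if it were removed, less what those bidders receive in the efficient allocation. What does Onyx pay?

Efficient allocation: Cove→Slot 7 ($121), Granite→Slot 2 ($143), Onyx→Slot 6 ($83), Ember→Slot 4 ($95); total welfare W = $442.
Onyx receives Slot 6 at value $83, so the others get W − 83 = $359.
Without Onyx: best allocation of the remaining 3 bidders over all 4 slots is Cove→Slot 6 ($112), Granite→Slot 2 ($143), Ember→Slot 7 ($129), total $384.
VCG payment = (others' best without Onyx) − (others' welfare with Onyx) = 384 − 359 = $25.

Onyx pays $25.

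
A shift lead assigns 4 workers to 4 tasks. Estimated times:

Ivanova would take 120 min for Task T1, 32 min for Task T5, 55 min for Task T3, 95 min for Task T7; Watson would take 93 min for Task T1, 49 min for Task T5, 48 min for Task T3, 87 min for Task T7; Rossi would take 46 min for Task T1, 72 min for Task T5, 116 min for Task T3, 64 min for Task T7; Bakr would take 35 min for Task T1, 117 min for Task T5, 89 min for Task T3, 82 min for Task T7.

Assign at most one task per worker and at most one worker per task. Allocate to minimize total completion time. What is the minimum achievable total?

Minimum total: 179 min

Optimal: Ivanova→Task T5 (32 min), Watson→Task T3 (48 min), Rossi→Task T7 (64 min), Bakr→Task T1 (35 min) — total 32+48+64+35 = 179 min.
Row-greedy (each worker in turn takes its cheapest remaining task) gives 208 min, worse by 29.
Next-best assignment: Ivanova→Task T3, Watson→Task T5, Rossi→Task T7, Bakr→Task T1 = 203 min.
Every other assignment is strictly worse.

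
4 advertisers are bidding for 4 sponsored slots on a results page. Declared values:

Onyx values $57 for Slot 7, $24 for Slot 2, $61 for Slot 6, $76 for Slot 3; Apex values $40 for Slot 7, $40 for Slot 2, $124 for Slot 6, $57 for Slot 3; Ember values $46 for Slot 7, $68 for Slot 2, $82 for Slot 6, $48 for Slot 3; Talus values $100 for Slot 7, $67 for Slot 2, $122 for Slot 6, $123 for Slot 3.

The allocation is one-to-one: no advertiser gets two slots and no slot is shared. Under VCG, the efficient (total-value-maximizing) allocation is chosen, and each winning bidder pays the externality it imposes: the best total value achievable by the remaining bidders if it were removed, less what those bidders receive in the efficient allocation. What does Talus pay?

Talus pays $19.

Efficient allocation: Onyx→Slot 7 ($57), Apex→Slot 6 ($124), Ember→Slot 2 ($68), Talus→Slot 3 ($123); total welfare W = $372.
Talus receives Slot 3 at value $123, so the others get W − 123 = $249.
Without Talus: best allocation of the remaining 3 bidders over all 4 slots is Onyx→Slot 3 ($76), Apex→Slot 6 ($124), Ember→Slot 2 ($68), total $268.
VCG payment = (others' best without Talus) − (others' welfare with Talus) = 268 − 249 = $19.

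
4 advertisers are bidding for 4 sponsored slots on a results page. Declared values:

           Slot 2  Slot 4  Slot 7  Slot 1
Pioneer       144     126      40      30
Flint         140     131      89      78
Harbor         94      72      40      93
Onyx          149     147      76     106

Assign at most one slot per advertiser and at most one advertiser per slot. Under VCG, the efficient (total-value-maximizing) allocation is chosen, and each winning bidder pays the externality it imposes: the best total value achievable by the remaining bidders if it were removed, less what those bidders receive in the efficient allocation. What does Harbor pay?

Efficient allocation: Pioneer→Slot 2 ($144), Flint→Slot 7 ($89), Harbor→Slot 1 ($93), Onyx→Slot 4 ($147); total welfare W = $473.
Harbor receives Slot 1 at value $93, so the others get W − 93 = $380.
Without Harbor: best allocation of the remaining 3 bidders over all 4 slots is Pioneer→Slot 2 ($144), Flint→Slot 4 ($131), Onyx→Slot 1 ($106), total $381.
VCG payment = (others' best without Harbor) − (others' welfare with Harbor) = 381 − 380 = $1.

Harbor pays $1.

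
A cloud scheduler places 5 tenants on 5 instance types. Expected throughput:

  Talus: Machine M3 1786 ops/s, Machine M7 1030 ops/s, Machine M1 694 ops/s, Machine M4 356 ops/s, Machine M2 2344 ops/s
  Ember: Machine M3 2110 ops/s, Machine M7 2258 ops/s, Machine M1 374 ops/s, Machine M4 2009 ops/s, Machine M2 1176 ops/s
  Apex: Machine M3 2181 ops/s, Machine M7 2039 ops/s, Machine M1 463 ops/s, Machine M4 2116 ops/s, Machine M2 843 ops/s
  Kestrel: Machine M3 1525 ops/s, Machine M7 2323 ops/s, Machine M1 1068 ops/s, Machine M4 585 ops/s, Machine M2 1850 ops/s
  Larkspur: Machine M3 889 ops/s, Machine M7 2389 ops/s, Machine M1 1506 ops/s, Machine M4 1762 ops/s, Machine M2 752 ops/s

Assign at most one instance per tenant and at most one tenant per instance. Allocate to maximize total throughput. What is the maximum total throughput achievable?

Maximum total: 10399 ops/s

Optimal: Talus→Machine M2 (2344 ops/s), Ember→Machine M3 (2110 ops/s), Apex→Machine M4 (2116 ops/s), Kestrel→Machine M7 (2323 ops/s), Larkspur→Machine M1 (1506 ops/s) — total 2344+2110+2116+2323+1506 = 10399 ops/s.
Max-entry greedy (repeatedly take the single best remaining cell) gives 9991 ops/s, worse by 408.
Swapping Talus↔Kestrel (Talus→Machine M7 1030 ops/s, Kestrel→Machine M2 1850 ops/s) loses 1787.
Every other assignment is strictly worse.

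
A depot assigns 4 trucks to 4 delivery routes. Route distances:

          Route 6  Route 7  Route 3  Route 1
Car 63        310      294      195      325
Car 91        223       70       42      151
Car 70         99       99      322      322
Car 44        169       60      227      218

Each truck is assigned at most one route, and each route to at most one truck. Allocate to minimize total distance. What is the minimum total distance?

Minimum total: 505 km

Optimal: Car 63→Route 3 (195 km), Car 91→Route 1 (151 km), Car 70→Route 6 (99 km), Car 44→Route 7 (60 km) — total 195+151+99+60 = 505 km.
Row-greedy (each truck in turn takes its cheapest remaining route) gives 582 km, worse by 77.
Next-best assignment: Car 63→Route 1, Car 91→Route 3, Car 70→Route 6, Car 44→Route 7 = 526 km.
Swapping Car 44↔Car 63 (Car 44→Route 3 227 km, Car 63→Route 7 294 km) adds 266.
Every other assignment is strictly worse.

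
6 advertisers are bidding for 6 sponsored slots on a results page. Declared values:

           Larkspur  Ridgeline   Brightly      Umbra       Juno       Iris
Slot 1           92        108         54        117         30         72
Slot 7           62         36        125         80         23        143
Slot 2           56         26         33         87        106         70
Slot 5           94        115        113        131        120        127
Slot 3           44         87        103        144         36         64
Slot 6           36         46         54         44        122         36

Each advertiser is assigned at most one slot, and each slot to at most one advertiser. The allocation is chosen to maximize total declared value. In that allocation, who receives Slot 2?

Larkspur receives Slot 2.

This is a one-to-one assignment (maximum-weight bipartite matching).
Optimal: Larkspur→Slot 2 ($56), Ridgeline→Slot 1 ($108), Brightly→Slot 5 ($113), Umbra→Slot 3 ($144), Juno→Slot 6 ($122), Iris→Slot 7 ($143) — total 56+108+113+144+122+143 = $686.
Row-greedy (each advertiser in turn takes its best remaining slot) gives $663, worse by 23.
Next-best assignment: Larkspur→Slot 2, Ridgeline→Slot 1, Brightly→Slot 7, Umbra→Slot 3, Juno→Slot 6, Iris→Slot 5 = $682.
Larkspur's own top slot is Slot 5 ($94), but forcing Larkspur→Slot 5 and reassigning the rest optimally gives only $663 — worse by 23.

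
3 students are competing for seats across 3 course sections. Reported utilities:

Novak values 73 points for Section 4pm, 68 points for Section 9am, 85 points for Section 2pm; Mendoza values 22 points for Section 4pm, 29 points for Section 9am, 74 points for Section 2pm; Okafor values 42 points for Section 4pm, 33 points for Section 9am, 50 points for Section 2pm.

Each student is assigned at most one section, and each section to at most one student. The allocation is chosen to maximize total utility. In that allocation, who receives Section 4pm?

This is the linear assignment problem.
Optimal: Novak→Section 9am (68 points), Mendoza→Section 2pm (74 points), Okafor→Section 4pm (42 points) — total 68+74+42 = 184 points.
Max-entry greedy (repeatedly take the single best remaining cell) gives 156 points, worse by 28.
Next-best assignment: Novak→Section 4pm, Mendoza→Section 2pm, Okafor→Section 9am = 180 points.
Okafor's own top section is Section 2pm (50 points), but forcing Okafor→Section 2pm and reassigning the rest optimally gives only 152 points — worse by 32.

Okafor receives Section 4pm.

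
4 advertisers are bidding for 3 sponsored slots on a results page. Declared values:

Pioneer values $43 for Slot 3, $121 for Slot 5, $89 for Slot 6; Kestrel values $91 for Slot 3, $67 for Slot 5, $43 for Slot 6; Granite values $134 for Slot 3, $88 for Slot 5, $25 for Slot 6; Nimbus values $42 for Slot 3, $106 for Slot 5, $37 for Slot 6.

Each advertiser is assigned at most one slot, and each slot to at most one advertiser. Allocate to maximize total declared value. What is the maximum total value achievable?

Max total: $329

Optimal: Granite→Slot 3 ($134), Nimbus→Slot 5 ($106), Pioneer→Slot 6 ($89) — total 134+106+89 = $329.
Max-entry greedy (repeatedly take the single best remaining cell) gives $298, worse by 31.
Swapping Granite↔Pioneer (Granite→Slot 6 $25, Pioneer→Slot 3 $43) loses 155.
Checked against all permutations: $329 is optimal.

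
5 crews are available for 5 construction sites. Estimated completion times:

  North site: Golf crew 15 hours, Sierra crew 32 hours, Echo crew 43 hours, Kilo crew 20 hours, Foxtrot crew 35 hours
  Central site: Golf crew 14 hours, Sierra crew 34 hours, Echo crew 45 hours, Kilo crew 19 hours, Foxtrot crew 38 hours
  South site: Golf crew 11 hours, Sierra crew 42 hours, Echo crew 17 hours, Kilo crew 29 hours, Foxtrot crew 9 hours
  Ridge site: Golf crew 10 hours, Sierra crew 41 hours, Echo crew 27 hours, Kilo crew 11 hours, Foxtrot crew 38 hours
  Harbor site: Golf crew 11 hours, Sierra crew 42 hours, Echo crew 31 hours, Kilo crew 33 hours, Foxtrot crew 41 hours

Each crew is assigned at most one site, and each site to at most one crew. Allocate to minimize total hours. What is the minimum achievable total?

Optimal: Golf crew→Central site (14 hours), Sierra crew→North site (32 hours), Echo crew→Harbor site (31 hours), Kilo crew→Ridge site (11 hours), Foxtrot crew→South site (9 hours) — total 14+32+31+11+9 = 97 hours.
Min-entry greedy (repeatedly take the single cheapest remaining cell) gives 101 hours, worse by 4.
Next-best assignment: Golf crew→Harbor site, Sierra crew→North site, Echo crew→Ridge site, Kilo crew→Central site, Foxtrot crew→South site = 98 hours.
Swapping Kilo crew↔Foxtrot crew (Kilo crew→South site 29 hours, Foxtrot crew→Ridge site 38 hours) adds 47.
Every other assignment is strictly worse.

Minimum total: 97 hours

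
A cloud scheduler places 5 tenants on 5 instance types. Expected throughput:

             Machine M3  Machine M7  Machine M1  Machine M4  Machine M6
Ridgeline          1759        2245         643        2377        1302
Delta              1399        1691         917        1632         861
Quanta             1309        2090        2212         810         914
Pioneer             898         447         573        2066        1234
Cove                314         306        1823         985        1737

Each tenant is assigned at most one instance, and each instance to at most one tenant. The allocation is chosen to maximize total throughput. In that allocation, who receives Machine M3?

Optimal: Ridgeline→Machine M7 (2245 ops/s), Delta→Machine M3 (1399 ops/s), Quanta→Machine M1 (2212 ops/s), Pioneer→Machine M4 (2066 ops/s), Cove→Machine M6 (1737 ops/s) — total 2245+1399+2212+2066+1737 = 9659 ops/s.
Column-greedy (each instance in turn goes to its best remaining tenant) gives 8599 ops/s, worse by 1060.
Next-best assignment: Ridgeline→Machine M3, Delta→Machine M7, Quanta→Machine M1, Pioneer→Machine M4, Cove→Machine M6 = 9465 ops/s.
Swapping Ridgeline↔Cove (Ridgeline→Machine M6 1302 ops/s, Cove→Machine M7 306 ops/s) loses 2374.
Every other assignment is strictly worse.
Delta's own top instance is Machine M7 (1691 ops/s), but forcing Delta→Machine M7 and reassigning the rest optimally gives only 9465 ops/s — worse by 194.

Delta receives Machine M3.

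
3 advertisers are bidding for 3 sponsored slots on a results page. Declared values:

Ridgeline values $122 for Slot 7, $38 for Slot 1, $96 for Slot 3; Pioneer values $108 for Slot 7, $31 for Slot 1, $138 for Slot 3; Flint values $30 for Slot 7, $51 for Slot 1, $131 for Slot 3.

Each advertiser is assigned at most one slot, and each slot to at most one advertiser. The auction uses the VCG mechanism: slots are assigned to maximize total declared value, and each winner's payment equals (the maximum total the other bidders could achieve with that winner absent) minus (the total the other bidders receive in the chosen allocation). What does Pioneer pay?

Pioneer pays $80.

Efficient allocation: Ridgeline→Slot 7 ($122), Pioneer→Slot 3 ($138), Flint→Slot 1 ($51); total welfare W = $311.
Pioneer receives Slot 3 at value $138, so the others get W − 138 = $173.
Without Pioneer: best allocation of the remaining 2 bidders over all 3 slots is Ridgeline→Slot 7 ($122), Flint→Slot 3 ($131), total $253.
VCG payment = (others' best without Pioneer) − (others' welfare with Pioneer) = 253 − 173 = $80.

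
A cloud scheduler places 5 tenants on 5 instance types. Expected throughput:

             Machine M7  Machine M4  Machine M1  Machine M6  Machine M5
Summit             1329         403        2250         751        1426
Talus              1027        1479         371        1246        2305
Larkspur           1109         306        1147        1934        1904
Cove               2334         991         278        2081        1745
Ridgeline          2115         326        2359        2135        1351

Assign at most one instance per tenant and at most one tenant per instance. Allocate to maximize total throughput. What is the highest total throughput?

Optimal: Summit→Machine M1 (2250 ops/s), Talus→Machine M4 (1479 ops/s), Larkspur→Machine M5 (1904 ops/s), Cove→Machine M7 (2334 ops/s), Ridgeline→Machine M6 (2135 ops/s) — total 2250+1479+1904+2334+2135 = 10102 ops/s.
Column-greedy (each instance in turn goes to its best remaining tenant) gives 9532 ops/s, worse by 570.
Every other assignment is strictly worse.

Maximum total: 10102 ops/s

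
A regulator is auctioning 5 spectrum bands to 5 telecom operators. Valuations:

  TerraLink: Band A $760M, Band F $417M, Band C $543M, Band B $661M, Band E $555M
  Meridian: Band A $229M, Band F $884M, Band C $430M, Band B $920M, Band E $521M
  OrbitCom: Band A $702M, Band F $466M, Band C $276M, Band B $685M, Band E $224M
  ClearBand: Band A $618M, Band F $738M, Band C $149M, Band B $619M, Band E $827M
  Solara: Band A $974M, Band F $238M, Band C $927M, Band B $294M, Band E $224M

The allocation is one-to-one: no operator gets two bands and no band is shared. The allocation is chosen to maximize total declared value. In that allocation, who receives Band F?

This is a one-to-one assignment (maximum-weight bipartite matching).
Optimal: TerraLink→Band A ($760M), Meridian→Band F ($884M), OrbitCom→Band B ($685M), ClearBand→Band E ($827M), Solara→Band C ($927M) — total 760+884+685+827+927 = $4083M.
Row-greedy (each operator in turn takes its best remaining band) gives $3900M, worse by 183.
Next-best assignment: TerraLink→Band B, Meridian→Band F, OrbitCom→Band A, ClearBand→Band E, Solara→Band C = $4001M.
Swapping ClearBand↔Solara (ClearBand→Band C $149M, Solara→Band E $224M) loses 1381.
Meridian's own top band is Band B ($920M), but forcing Meridian→Band B and reassigning the rest optimally gives only $3900M — worse by 183.

Meridian receives Band F.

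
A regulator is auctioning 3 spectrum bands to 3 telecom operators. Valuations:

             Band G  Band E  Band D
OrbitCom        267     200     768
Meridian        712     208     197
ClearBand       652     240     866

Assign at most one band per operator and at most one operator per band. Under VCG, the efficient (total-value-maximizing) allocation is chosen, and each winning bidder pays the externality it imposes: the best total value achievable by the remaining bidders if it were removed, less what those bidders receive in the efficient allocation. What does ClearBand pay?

Efficient allocation: OrbitCom→Band E ($200M), Meridian→Band G ($712M), ClearBand→Band D ($866M); total welfare W = $1778M.
ClearBand receives Band D at value $866M, so the others get W − 866 = $912M.
Without ClearBand: best allocation of the remaining 2 bidders over all 3 bands is OrbitCom→Band D ($768M), Meridian→Band G ($712M), total $1480M.
VCG payment = (others' best without ClearBand) − (others' welfare with ClearBand) = 1480 − 912 = $568M.

ClearBand pays $568M.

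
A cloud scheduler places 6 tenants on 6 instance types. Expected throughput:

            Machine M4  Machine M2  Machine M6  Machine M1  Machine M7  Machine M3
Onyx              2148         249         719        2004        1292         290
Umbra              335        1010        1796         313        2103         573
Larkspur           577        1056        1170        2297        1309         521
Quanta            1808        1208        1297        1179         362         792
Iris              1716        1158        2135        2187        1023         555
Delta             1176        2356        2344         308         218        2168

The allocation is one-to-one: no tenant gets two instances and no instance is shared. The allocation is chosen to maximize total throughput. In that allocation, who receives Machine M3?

Delta receives Machine M3.

This is a one-to-one assignment (maximum-weight bipartite matching).
Optimal: Onyx→Machine M4 (2148 ops/s), Umbra→Machine M7 (2103 ops/s), Larkspur→Machine M1 (2297 ops/s), Quanta→Machine M2 (1208 ops/s), Iris→Machine M6 (2135 ops/s), Delta→Machine M3 (2168 ops/s) — total 2148+2103+2297+1208+2135+2168 = 12059 ops/s.
Swapping Umbra↔Quanta (Umbra→Machine M2 1010 ops/s, Quanta→Machine M7 362 ops/s) loses 1939.
No other one-to-one assignment exceeds 12059 ops/s.
Delta's own top instance is Machine M2 (2356 ops/s), but forcing Delta→Machine M2 and reassigning the rest optimally gives only 11831 ops/s — worse by 228.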